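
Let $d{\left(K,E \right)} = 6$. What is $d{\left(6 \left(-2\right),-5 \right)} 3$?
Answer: $18$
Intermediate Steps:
$d{\left(6 \left(-2\right),-5 \right)} 3 = 6 \cdot 3 = 18$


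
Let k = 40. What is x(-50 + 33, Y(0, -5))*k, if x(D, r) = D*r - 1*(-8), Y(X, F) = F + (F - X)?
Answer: 7120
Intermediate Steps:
Y(X, F) = -X + 2*F
x(D, r) = 8 + D*r (x(D, r) = D*r + 8 = 8 + D*r)
x(-50 + 33, Y(0, -5))*k = (8 + (-50 + 33)*(-1*0 + 2*(-5)))*40 = (8 - 17*(0 - 10))*40 = (8 - 17*(-10))*40 = (8 + 170)*40 = 178*40 = 7120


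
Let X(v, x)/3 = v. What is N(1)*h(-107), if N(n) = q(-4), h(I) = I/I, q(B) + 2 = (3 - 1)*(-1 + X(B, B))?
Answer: -28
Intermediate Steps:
X(v, x) = 3*v
q(B) = -4 + 6*B (q(B) = -2 + (3 - 1)*(-1 + 3*B) = -2 + 2*(-1 + 3*B) = -2 + (-2 + 6*B) = -4 + 6*B)
h(I) = 1
N(n) = -28 (N(n) = -4 + 6*(-4) = -4 - 24 = -28)
N(1)*h(-107) = -28*1 = -28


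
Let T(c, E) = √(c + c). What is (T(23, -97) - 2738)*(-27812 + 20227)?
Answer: 20767730 - 7585*√46 ≈ 2.0716e+7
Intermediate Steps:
T(c, E) = √2*√c (T(c, E) = √(2*c) = √2*√c)
(T(23, -97) - 2738)*(-27812 + 20227) = (√2*√23 - 2738)*(-27812 + 20227) = (√46 - 2738)*(-7585) = (-2738 + √46)*(-7585) = 20767730 - 7585*√46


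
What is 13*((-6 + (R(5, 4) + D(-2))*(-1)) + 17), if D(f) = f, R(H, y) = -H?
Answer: 234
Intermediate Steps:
13*((-6 + (R(5, 4) + D(-2))*(-1)) + 17) = 13*((-6 + (-1*5 - 2)*(-1)) + 17) = 13*((-6 + (-5 - 2)*(-1)) + 17) = 13*((-6 - 7*(-1)) + 17) = 13*((-6 + 7) + 17) = 13*(1 + 17) = 13*18 = 234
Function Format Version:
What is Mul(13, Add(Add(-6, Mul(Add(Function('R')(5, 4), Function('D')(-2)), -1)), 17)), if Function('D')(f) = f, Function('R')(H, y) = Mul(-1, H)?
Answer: 234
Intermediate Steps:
Mul(13, Add(Add(-6, Mul(Add(Function('R')(5, 4), Function('D')(-2)), -1)), 17)) = Mul(13, Add(Add(-6, Mul(Add(Mul(-1, 5), -2), -1)), 17)) = Mul(13, Add(Add(-6, Mul(Add(-5, -2), -1)), 17)) = Mul(13, Add(Add(-6, Mul(-7, -1)), 17)) = Mul(13, Add(Add(-6, 7), 17)) = Mul(13, Add(1, 17)) = Mul(13, 18) = 234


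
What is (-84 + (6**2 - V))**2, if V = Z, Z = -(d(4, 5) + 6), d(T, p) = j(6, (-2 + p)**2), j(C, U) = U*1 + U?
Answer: 576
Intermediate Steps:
j(C, U) = 2*U (j(C, U) = U + U = 2*U)
d(T, p) = 2*(-2 + p)**2
Z = -24 (Z = -(2*(-2 + 5)**2 + 6) = -(2*3**2 + 6) = -(2*9 + 6) = -(18 + 6) = -1*24 = -24)
V = -24
(-84 + (6**2 - V))**2 = (-84 + (6**2 - 1*(-24)))**2 = (-84 + (36 + 24))**2 = (-84 + 60)**2 = (-24)**2 = 576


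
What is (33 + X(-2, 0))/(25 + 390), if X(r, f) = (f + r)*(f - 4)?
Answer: 41/415 ≈ 0.098795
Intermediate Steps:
X(r, f) = (-4 + f)*(f + r) (X(r, f) = (f + r)*(-4 + f) = (-4 + f)*(f + r))
(33 + X(-2, 0))/(25 + 390) = (33 + (0² - 4*0 - 4*(-2) + 0*(-2)))/(25 + 390) = (33 + (0 + 0 + 8 + 0))/415 = (33 + 8)/415 = (1/415)*41 = 41/415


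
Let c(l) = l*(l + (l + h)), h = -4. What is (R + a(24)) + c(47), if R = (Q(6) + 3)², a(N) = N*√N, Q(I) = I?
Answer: 4311 + 48*√6 ≈ 4428.6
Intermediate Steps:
a(N) = N^(3/2)
R = 81 (R = (6 + 3)² = 9² = 81)
c(l) = l*(-4 + 2*l) (c(l) = l*(l + (l - 4)) = l*(l + (-4 + l)) = l*(-4 + 2*l))
(R + a(24)) + c(47) = (81 + 24^(3/2)) + 2*47*(-2 + 47) = (81 + 48*√6) + 2*47*45 = (81 + 48*√6) + 4230 = 4311 + 48*√6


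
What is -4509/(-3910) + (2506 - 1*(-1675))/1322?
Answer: 5577152/1292255 ≈ 4.3158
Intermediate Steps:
-4509/(-3910) + (2506 - 1*(-1675))/1322 = -4509*(-1/3910) + (2506 + 1675)*(1/1322) = 4509/3910 + 4181*(1/1322) = 4509/3910 + 4181/1322 = 5577152/1292255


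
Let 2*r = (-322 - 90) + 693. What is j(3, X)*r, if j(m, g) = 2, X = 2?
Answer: 281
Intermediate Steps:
r = 281/2 (r = ((-322 - 90) + 693)/2 = (-412 + 693)/2 = (½)*281 = 281/2 ≈ 140.50)
j(3, X)*r = 2*(281/2) = 281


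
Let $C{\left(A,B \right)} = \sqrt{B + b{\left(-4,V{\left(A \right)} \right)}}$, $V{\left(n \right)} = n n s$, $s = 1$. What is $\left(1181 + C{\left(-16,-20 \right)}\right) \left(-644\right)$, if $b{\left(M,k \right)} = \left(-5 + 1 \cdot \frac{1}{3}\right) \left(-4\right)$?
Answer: $-760564 - \frac{1288 i \sqrt{3}}{3} \approx -7.6056 \cdot 10^{5} - 743.63 i$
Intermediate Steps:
$V{\left(n \right)} = n^{2}$ ($V{\left(n \right)} = n n 1 = n^{2} \cdot 1 = n^{2}$)
$b{\left(M,k \right)} = \frac{56}{3}$ ($b{\left(M,k \right)} = \left(-5 + 1 \cdot \frac{1}{3}\right) \left(-4\right) = \left(-5 + \frac{1}{3}\right) \left(-4\right) = \left(- \frac{14}{3}\right) \left(-4\right) = \frac{56}{3}$)
$C{\left(A,B \right)} = \sqrt{\frac{56}{3} + B}$ ($C{\left(A,B \right)} = \sqrt{B + \frac{56}{3}} = \sqrt{\frac{56}{3} + B}$)
$\left(1181 + C{\left(-16,-20 \right)}\right) \left(-644\right) = \left(1181 + \frac{\sqrt{168 + 9 \left(-20\right)}}{3}\right) \left(-644\right) = \left(1181 + \frac{\sqrt{168 - 180}}{3}\right) \left(-644\right) = \left(1181 + \frac{\sqrt{-12}}{3}\right) \left(-644\right) = \left(1181 + \frac{2 i \sqrt{3}}{3}\right) \left(-644\right) = -760564 - \frac{1288 i \sqrt{3}}{3}$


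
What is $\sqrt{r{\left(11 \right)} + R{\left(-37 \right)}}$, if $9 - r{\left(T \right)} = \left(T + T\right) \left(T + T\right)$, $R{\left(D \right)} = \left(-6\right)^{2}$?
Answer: $i \sqrt{439} \approx 20.952 i$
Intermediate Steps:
$R{\left(D \right)} = 36$
$r{\left(T \right)} = 9 - 4 T^{2}$ ($r{\left(T \right)} = 9 - \left(T + T\right) \left(T + T\right) = 9 - 2 T 2 T = 9 - 4 T^{2}$)
$\sqrt{r{\left(11 \right)} + R{\left(-37 \right)}} = \sqrt{\left(9 - 4 \cdot 11^{2}\right) + 36} = \sqrt{\left(9 - 484\right) + 36} = \sqrt{-475 + 36} = \sqrt{-439} = i \sqrt{439}$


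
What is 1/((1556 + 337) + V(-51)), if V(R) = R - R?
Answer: 1/1893 ≈ 0.00052826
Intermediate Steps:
V(R) = 0
1/((1556 + 337) + V(-51)) = 1/((1556 + 337) + 0) = 1/(1893 + 0) = 1/1893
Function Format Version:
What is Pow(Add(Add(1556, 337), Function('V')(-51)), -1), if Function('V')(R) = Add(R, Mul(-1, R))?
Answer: Rational(1, 1893) ≈ 0.00052826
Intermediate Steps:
Function('V')(R) = 0
Pow(Add(Add(1556, 337), Function('V')(-51)), -1) = Pow(Add(Add(1556, 337), 0), -1) = Pow(Add(1893, 0), -1) = Pow(1893, -1) = Rational(1, 1893)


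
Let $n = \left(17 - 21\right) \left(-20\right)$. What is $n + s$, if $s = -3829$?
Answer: $-3749$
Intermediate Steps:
$n = 80$ ($n = \left(-4\right) \left(-20\right) = 80$)
$n + s = 80 - 3829 = -3749$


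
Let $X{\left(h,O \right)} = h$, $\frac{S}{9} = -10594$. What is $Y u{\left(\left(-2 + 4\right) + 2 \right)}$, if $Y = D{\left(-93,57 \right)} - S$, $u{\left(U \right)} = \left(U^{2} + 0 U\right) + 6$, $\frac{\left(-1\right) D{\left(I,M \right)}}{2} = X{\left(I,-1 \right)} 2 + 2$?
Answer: $2105708$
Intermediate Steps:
$S = -95346$ ($S = 9 \left(-10594\right) = -95346$)
$D{\left(I,M \right)} = -4 - 4 I$ ($D{\left(I,M \right)} = - 2 \left(I 2 + 2\right) = - 2 \left(2 I + 2\right) = - 2 \left(2 + 2 I\right) = -4 - 4 I$)
$u{\left(U \right)} = 6 + U^{2}$ ($u{\left(U \right)} = \left(U^{2} + 0\right) + 6 = U^{2} + 6 = 6 + U^{2}$)
$Y = 95714$ ($Y = \left(-4 - -372\right) - -95346 = \left(-4 + 372\right) + 95346 = 368 + 95346 = 95714$)
$Y u{\left(\left(-2 + 4\right) + 2 \right)} = 95714 \left(6 + \left(\left(-2 + 4\right) + 2\right)^{2}\right) = 95714 \left(6 + \left(2 + 2\right)^{2}\right) = 95714 \left(6 + 4^{2}\right) = 95714 \left(6 + 16\right) = 95714 \cdot 22 = 2105708$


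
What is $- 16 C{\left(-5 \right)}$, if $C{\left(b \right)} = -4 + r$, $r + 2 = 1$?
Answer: $80$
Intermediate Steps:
$r = -1$ ($r = -2 + 1 = -1$)
$C{\left(b \right)} = -5$ ($C{\left(b \right)} = -4 - 1 = -5$)
$- 16 C{\left(-5 \right)} = \left(-16\right) \left(-5\right) = 80$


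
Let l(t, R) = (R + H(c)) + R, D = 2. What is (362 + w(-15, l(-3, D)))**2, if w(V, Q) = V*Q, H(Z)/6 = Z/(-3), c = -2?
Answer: 58564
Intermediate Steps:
H(Z) = -2*Z (H(Z) = 6*(Z/(-3)) = 6*(Z*(-1/3)) = 6*(-Z/3) = -2*Z)
l(t, R) = 4 + 2*R (l(t, R) = (R - 2*(-2)) + R = (R + 4) + R = (4 + R) + R = 4 + 2*R)
w(V, Q) = Q*V
(362 + w(-15, l(-3, D)))**2 = (362 + (4 + 2*2)*(-15))**2 = (362 + (4 + 4)*(-15))**2 = (362 + 8*(-15))**2 = (362 - 120)**2 = 242**2 = 58564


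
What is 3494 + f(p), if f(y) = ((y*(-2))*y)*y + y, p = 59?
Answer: -407205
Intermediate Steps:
f(y) = y - 2*y**3 (f(y) = ((-2*y)*y)*y + y = (-2*y**2)*y + y = -2*y**3 + y = y - 2*y**3)
3494 + f(p) = 3494 + (59 - 2*59**3) = 3494 + (59 - 2*205379) = 3494 + (59 - 410758) = 3494 - 410699 = -407205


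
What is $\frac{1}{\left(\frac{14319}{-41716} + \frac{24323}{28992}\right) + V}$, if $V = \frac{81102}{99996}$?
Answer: $\frac{2519545614144}{3292437454843} \approx 0.76525$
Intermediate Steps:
$V = \frac{13517}{16666}$ ($V = 81102 \cdot \frac{1}{99996} = \frac{13517}{16666} \approx 0.81105$)
$\frac{1}{\left(\frac{14319}{-41716} + \frac{24323}{28992}\right) + V} = \frac{1}{\left(\frac{14319}{-41716} + \frac{24323}{28992}\right) + \frac{13517}{16666}} = \frac{1}{\left(14319 \left(- \frac{1}{41716}\right) + 24323 \cdot \frac{1}{28992}\right) + \frac{13517}{16666}} = \frac{1}{\left(- \frac{14319}{41716} + \frac{24323}{28992}\right) + \frac{13517}{16666}} = \frac{1}{\frac{149880455}{302357568} + \frac{13517}{16666}} = \frac{1}{\frac{3292437454843}{2519545614144}} = \frac{2519545614144}{3292437454843}$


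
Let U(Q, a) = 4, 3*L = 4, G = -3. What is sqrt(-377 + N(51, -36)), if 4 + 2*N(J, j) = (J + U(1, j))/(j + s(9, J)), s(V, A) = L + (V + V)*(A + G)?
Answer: I*sqrt(586464829)/1244 ≈ 19.467*I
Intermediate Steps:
L = 4/3 (L = (1/3)*4 = 4/3 ≈ 1.3333)
s(V, A) = 4/3 + 2*V*(-3 + A) (s(V, A) = 4/3 + (V + V)*(A - 3) = 4/3 + (2*V)*(-3 + A) = 4/3 + 2*V*(-3 + A))
N(J, j) = -2 + (4 + J)/(2*(-158/3 + j + 18*J)) (N(J, j) = -2 + ((J + 4)/(j + (4/3 - 6*9 + 2*J*9)))/2 = -2 + ((4 + J)/(j + (4/3 - 54 + 18*J)))/2 = -2 + ((4 + J)/(j + (-158/3 + 18*J)))/2 = -2 + ((4 + J)/(-158/3 + j + 18*J))/2 = -2 + (4 + J)/(2*(-158/3 + j + 18*J)))
sqrt(-377 + N(51, -36)) = sqrt(-377 + (644 - 213*51 - 12*(-36))/(2*(-158 + 3*(-36) + 54*51))) = sqrt(-377 + (644 - 10863 + 432)/(2*(-158 - 108 + 2754))) = sqrt(-377 + (1/2)*(-9787)/2488) = sqrt(-377 + (1/2)*(1/2488)*(-9787)) = sqrt(-377 - 9787/4976) = sqrt(-1885739/4976) = I*sqrt(586464829)/1244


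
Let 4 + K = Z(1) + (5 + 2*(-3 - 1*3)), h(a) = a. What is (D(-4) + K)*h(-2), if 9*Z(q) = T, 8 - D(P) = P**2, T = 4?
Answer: 334/9 ≈ 37.111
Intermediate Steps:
D(P) = 8 - P**2
Z(q) = 4/9 (Z(q) = (1/9)*4 = 4/9)
K = -95/9 (K = -4 + (4/9 + (5 + 2*(-3 - 1*3))) = -4 + (4/9 + (5 + 2*(-3 - 3))) = -4 + (4/9 + (5 + 2*(-6))) = -4 + (4/9 + (5 - 12)) = -4 + (4/9 - 7) = -4 - 59/9 = -95/9 ≈ -10.556)
(D(-4) + K)*h(-2) = ((8 - 1*(-4)**2) - 95/9)*(-2) = ((8 - 1*16) - 95/9)*(-2) = ((8 - 16) - 95/9)*(-2) = (-8 - 95/9)*(-2) = -167/9*(-2) = 334/9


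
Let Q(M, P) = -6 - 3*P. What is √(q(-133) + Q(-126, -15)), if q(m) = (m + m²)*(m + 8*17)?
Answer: √52707 ≈ 229.58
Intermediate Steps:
q(m) = (136 + m)*(m + m²) (q(m) = (m + m²)*(m + 136) = (m + m²)*(136 + m) = (136 + m)*(m + m²))
√(q(-133) + Q(-126, -15)) = √(-133*(136 + (-133)² + 137*(-133)) + (-6 - 3*(-15))) = √(-133*(136 + 17689 - 18221) + (-6 + 45)) = √(-133*(-396) + 39) = √(52668 + 39) = √52707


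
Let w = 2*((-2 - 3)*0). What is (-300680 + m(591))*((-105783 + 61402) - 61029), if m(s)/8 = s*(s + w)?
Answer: -262847002880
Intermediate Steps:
w = 0 (w = 2*(-5*0) = 2*0 = 0)
m(s) = 8*s² (m(s) = 8*(s*(s + 0)) = 8*(s*s) = 8*s²)
(-300680 + m(591))*((-105783 + 61402) - 61029) = (-300680 + 8*591²)*((-105783 + 61402) - 61029) = (-300680 + 8*349281)*(-44381 - 61029) = (-300680 + 2794248)*(-105410) = 2493568*(-105410) = -262847002880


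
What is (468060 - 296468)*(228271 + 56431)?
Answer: 48852585584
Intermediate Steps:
(468060 - 296468)*(228271 + 56431) = 171592*284702 = 48852585584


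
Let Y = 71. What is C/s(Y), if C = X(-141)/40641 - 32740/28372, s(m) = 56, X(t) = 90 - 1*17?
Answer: -83032199/4035732582 ≈ -0.020574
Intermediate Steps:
X(t) = 73 (X(t) = 90 - 17 = 73)
C = -332128796/288266613 (C = 73/40641 - 32740/28372 = 73*(1/40641) - 32740*1/28372 = 73/40641 - 8185/7093 = -332128796/288266613 ≈ -1.1522)
C/s(Y) = -332128796/288266613/56 = -332128796/288266613*1/56 = -83032199/4035732582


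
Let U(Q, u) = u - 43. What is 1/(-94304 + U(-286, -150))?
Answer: -1/94497 ≈ -1.0582e-5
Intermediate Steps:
U(Q, u) = -43 + u
1/(-94304 + U(-286, -150)) = 1/(-94304 + (-43 - 150)) = 1/(-94304 - 193) = 1/(-94497) = -1/94497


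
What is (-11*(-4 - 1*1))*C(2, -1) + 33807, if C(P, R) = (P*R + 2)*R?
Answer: 33807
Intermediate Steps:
C(P, R) = R*(2 + P*R) (C(P, R) = (2 + P*R)*R = R*(2 + P*R))
(-11*(-4 - 1*1))*C(2, -1) + 33807 = (-11*(-4 - 1*1))*(-(2 + 2*(-1))) + 33807 = (-11*(-4 - 1))*(-(2 - 2)) + 33807 = (-11*(-5))*(-1*0) + 33807 = 55*0 + 33807 = 0 + 33807 = 33807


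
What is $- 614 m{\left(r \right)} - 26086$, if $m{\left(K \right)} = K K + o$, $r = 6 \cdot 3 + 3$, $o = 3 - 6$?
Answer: $-295018$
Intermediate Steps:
$o = -3$ ($o = 3 - 6 = -3$)
$r = 21$ ($r = 18 + 3 = 21$)
$m{\left(K \right)} = -3 + K^{2}$ ($m{\left(K \right)} = K K - 3 = K^{2} - 3 = -3 + K^{2}$)
$- 614 m{\left(r \right)} - 26086 = - 614 \left(-3 + 21^{2}\right) - 26086 = - 614 \left(-3 + 441\right) - 26086 = \left(-614\right) 438 - 26086 = -268932 - 26086 = -295018$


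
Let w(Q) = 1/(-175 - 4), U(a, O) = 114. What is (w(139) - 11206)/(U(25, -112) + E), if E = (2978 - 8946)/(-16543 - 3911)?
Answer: -20514083625/209226298 ≈ -98.047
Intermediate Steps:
w(Q) = -1/179 (w(Q) = 1/(-179) = -1/179)
E = 2984/10227 (E = -5968/(-20454) = -5968*(-1/20454) = 2984/10227 ≈ 0.29178)
(w(139) - 11206)/(U(25, -112) + E) = (-1/179 - 11206)/(114 + 2984/10227) = -2005875/(179*1168862/10227) = -2005875/179*10227/1168862 = -20514083625/209226298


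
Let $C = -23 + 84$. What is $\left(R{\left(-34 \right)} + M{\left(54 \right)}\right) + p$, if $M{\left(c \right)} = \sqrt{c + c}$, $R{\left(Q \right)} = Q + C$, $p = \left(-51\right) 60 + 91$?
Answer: $-2942 + 6 \sqrt{3} \approx -2931.6$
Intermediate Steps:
$C = 61$
$p = -2969$ ($p = -3060 + 91 = -2969$)
$R{\left(Q \right)} = 61 + Q$ ($R{\left(Q \right)} = Q + 61 = 61 + Q$)
$M{\left(c \right)} = \sqrt{2} \sqrt{c}$ ($M{\left(c \right)} = \sqrt{2 c} = \sqrt{2} \sqrt{c}$)
$\left(R{\left(-34 \right)} + M{\left(54 \right)}\right) + p = \left(\left(61 - 34\right) + \sqrt{2} \sqrt{54}\right) - 2969 = \left(27 + \sqrt{2} \cdot 3 \sqrt{6}\right) - 2969 = \left(27 + 6 \sqrt{3}\right) - 2969 = -2942 + 6 \sqrt{3}$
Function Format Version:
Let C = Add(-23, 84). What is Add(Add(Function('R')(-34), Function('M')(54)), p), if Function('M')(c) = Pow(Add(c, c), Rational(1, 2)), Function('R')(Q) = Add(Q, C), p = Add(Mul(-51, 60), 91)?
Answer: Add(-2942, Mul(6, Pow(3, Rational(1, 2)))) ≈ -2931.6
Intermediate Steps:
C = 61
p = -2969 (p = Add(-3060, 91) = -2969)
Function('R')(Q) = Add(61, Q) (Function('R')(Q) = Add(Q, 61) = Add(61, Q))
Function('M')(c) = Mul(Pow(2, Rational(1, 2)), Pow(c, Rational(1, 2))) (Function('M')(c) = Pow(Mul(2, c), Rational(1, 2)) = Mul(Pow(2, Rational(1, 2)), Pow(c, Rational(1, 2))))
Add(Add(Function('R')(-34), Function('M')(54)), p) = Add(Add(Add(61, -34), Mul(Pow(2, Rational(1, 2)), Pow(54, Rational(1, 2)))), -2969) = Add(Add(27, Mul(Pow(2, Rational(1, 2)), Mul(3, Pow(6, Rational(1, 2))))), -2969) = Add(Add(27, Mul(6, Pow(3, Rational(1, 2)))), -2969) = Add(-2942, Mul(6, Pow(3, Rational(1, 2))))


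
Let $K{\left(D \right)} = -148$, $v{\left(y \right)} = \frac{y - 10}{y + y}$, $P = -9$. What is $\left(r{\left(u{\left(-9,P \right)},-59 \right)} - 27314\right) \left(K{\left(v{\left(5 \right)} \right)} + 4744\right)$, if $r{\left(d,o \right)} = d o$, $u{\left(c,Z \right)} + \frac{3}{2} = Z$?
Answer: $-122687922$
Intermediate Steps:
$u{\left(c,Z \right)} = - \frac{3}{2} + Z$
$v{\left(y \right)} = \frac{-10 + y}{2 y}$
$\left(r{\left(u{\left(-9,P \right)},-59 \right)} - 27314\right) \left(K{\left(v{\left(5 \right)} \right)} + 4744\right) = \left(\left(- \frac{3}{2} - 9\right) \left(-59\right) - 27314\right) \left(-148 + 4744\right) = \left(\left(- \frac{21}{2}\right) \left(-59\right) - 27314\right) 4596 = \left(\frac{1239}{2} - 27314\right) 4596 = \left(- \frac{53389}{2}\right) 4596 = -122687922$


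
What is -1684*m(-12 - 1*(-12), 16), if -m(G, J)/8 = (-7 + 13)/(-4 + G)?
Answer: -20208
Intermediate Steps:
m(G, J) = -48/(-4 + G) (m(G, J) = -8*(-7 + 13)/(-4 + G) = -48/(-4 + G))
-1684*m(-12 - 1*(-12), 16) = -(-80832)/(-4 + (-12 - 1*(-12))) = -(-80832)/(-4 + (-12 + 12)) = -(-80832)/(-4 + 0) = -(-80832)/(-4) = -(-80832)*(-1)/4 = -1684*12 = -20208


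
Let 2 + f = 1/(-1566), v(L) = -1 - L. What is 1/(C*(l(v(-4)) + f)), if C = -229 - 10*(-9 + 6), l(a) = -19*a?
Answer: 1566/18386605 ≈ 8.5171e-5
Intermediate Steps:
f = -3133/1566 (f = -2 + 1/(-1566) = -2 - 1/1566 = -3133/1566 ≈ -2.0006)
C = -199 (C = -229 - 10*(-3) = -229 + 30 = -199)
1/(C*(l(v(-4)) + f)) = 1/(-199*(-19*(-1 - 1*(-4)) - 3133/1566)) = 1/(-199*(-19*(-1 + 4) - 3133/1566)) = 1/(-199*(-19*3 - 3133/1566)) = 1/(-199*(-57 - 3133/1566)) = 1/(-199*(-92395/1566)) = 1/(18386605/1566) = 1566/18386605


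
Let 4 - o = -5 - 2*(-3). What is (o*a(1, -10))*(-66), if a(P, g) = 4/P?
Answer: -792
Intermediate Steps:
o = 3 (o = 4 - (-5 - 2*(-3)) = 4 - (-5 + 6) = 4 - 1*1 = 4 - 1 = 3)
(o*a(1, -10))*(-66) = (3*(4/1))*(-66) = (3*(4*1))*(-66) = (3*4)*(-66) = 12*(-66) = -792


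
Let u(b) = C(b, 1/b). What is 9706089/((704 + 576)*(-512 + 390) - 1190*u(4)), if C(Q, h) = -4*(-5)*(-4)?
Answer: -3235363/20320 ≈ -159.22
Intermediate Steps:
C(Q, h) = -80 (C(Q, h) = 20*(-4) = -80)
u(b) = -80
9706089/((704 + 576)*(-512 + 390) - 1190*u(4)) = 9706089/((704 + 576)*(-512 + 390) - 1190*(-80)) = 9706089/(1280*(-122) + 95200) = 9706089/(-156160 + 95200) = 9706089/(-60960) = 9706089*(-1/60960) = -3235363/20320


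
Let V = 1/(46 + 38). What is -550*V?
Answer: -275/42 ≈ -6.5476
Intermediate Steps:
V = 1/84 ≈ 0.011905
-550*V = -550/84 = -1*275/42 = -275/42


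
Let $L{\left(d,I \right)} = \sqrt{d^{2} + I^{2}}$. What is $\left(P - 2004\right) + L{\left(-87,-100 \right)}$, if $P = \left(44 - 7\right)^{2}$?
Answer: $-635 + \sqrt{17569} \approx -502.45$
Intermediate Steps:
$P = 1369$ ($P = 37^{2} = 1369$)
$L{\left(d,I \right)} = \sqrt{I^{2} + d^{2}}$
$\left(P - 2004\right) + L{\left(-87,-100 \right)} = \left(1369 - 2004\right) + \sqrt{\left(-100\right)^{2} + \left(-87\right)^{2}} = -635 + \sqrt{10000 + 7569} = -635 + \sqrt{17569}$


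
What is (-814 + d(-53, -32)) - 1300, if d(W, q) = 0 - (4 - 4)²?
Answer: -2114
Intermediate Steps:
d(W, q) = 0 (d(W, q) = 0 - 1*0² = 0 - 1*0 = 0 + 0 = 0)
(-814 + d(-53, -32)) - 1300 = (-814 + 0) - 1300 = -814 - 1300 = -2114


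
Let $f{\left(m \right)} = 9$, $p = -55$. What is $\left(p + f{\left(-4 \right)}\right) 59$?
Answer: $-2714$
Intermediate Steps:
$\left(p + f{\left(-4 \right)}\right) 59 = \left(-55 + 9\right) 59 = \left(-46\right) 59 = -2714$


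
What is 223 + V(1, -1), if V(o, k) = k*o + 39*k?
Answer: 183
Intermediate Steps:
V(o, k) = 39*k + k*o
223 + V(1, -1) = 223 - (39 + 1) = 223 - 1*40 = 223 - 40 = 183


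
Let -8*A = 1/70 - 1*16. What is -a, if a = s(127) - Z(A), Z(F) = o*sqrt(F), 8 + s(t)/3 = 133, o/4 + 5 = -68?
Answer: -375 - 73*sqrt(39165)/35 ≈ -787.77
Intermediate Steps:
o = -292 (o = -20 + 4*(-68) = -20 - 272 = -292)
s(t) = 375 (s(t) = -24 + 3*133 = -24 + 399 = 375)
A = 1119/560 (A = -(1/70 - 1*16)/8 = -(1/70 - 16)/8 = -1/8*(-1119/70) = 1119/560 ≈ 1.9982)
Z(F) = -292*sqrt(F)
a = 375 + 73*sqrt(39165)/35 (a = 375 - (-292)*sqrt(1119/560) = 375 - (-292)*sqrt(39165)/140 = 375 - (-73)*sqrt(39165)/35 = 375 + 73*sqrt(39165)/35 ≈ 787.77)
-a = -(375 + 73*sqrt(39165)/35) = -375 - 73*sqrt(39165)/35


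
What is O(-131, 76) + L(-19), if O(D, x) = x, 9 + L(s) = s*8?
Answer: -85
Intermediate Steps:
L(s) = -9 + 8*s (L(s) = -9 + s*8 = -9 + 8*s)
O(-131, 76) + L(-19) = 76 + (-9 + 8*(-19)) = 76 + (-9 - 152) = 76 - 161 = -85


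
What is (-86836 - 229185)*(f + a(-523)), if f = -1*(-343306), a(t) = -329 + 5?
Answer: -108389514622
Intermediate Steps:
a(t) = -324
f = 343306
(-86836 - 229185)*(f + a(-523)) = (-86836 - 229185)*(343306 - 324) = -316021*342982 = -108389514622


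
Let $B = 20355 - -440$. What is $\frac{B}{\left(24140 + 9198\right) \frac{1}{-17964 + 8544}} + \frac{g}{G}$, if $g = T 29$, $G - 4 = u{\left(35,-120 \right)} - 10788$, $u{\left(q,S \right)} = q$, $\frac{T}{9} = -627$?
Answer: $- \frac{350025687069}{59725027} \approx -5860.6$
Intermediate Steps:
$B = 20795$ ($B = 20355 + 440 = 20795$)
$T = -5643$ ($T = 9 \left(-627\right) = -5643$)
$G = -10749$ ($G = 4 + \left(35 - 10788\right) = 4 - 10753 = -10749$)
$g = -163647$ ($g = \left(-5643\right) 29 = -163647$)
$\frac{B}{\left(24140 + 9198\right) \frac{1}{-17964 + 8544}} + \frac{g}{G} = \frac{20795}{\left(24140 + 9198\right) \frac{1}{-17964 + 8544}} - \frac{163647}{-10749} = \frac{20795}{33338 \frac{1}{-9420}} - - \frac{54549}{3583} = \frac{20795}{33338 \left(- \frac{1}{9420}\right)} + \frac{54549}{3583} = \frac{20795}{- \frac{16669}{4710}} + \frac{54549}{3583} = 20795 \left(- \frac{4710}{16669}\right) + \frac{54549}{3583} = - \frac{97944450}{16669} + \frac{54549}{3583} = - \frac{350025687069}{59725027}$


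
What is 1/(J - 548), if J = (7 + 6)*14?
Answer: -1/366 ≈ -0.0027322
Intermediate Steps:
J = 182 (J = 13*14 = 182)
1/(J - 548) = 1/(182 - 548) = 1/(-366) = -1/366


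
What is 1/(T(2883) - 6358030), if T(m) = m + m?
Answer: -1/6352264 ≈ -1.5742e-7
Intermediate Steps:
T(m) = 2*m
1/(T(2883) - 6358030) = 1/(2*2883 - 6358030) = 1/(5766 - 6358030) = 1/(-6352264) = -1/6352264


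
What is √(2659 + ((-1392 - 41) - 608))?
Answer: √618 ≈ 24.860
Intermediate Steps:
√(2659 + ((-1392 - 41) - 608)) = √(2659 + (-1433 - 608)) = √(2659 - 2041) = √618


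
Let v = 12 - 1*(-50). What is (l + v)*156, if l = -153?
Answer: -14196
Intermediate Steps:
v = 62 (v = 12 + 50 = 62)
(l + v)*156 = (-153 + 62)*156 = -91*156 = -14196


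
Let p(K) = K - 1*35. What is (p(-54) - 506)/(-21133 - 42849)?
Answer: 595/63982 ≈ 0.0092995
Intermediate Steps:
p(K) = -35 + K (p(K) = K - 35 = -35 + K)
(p(-54) - 506)/(-21133 - 42849) = ((-35 - 54) - 506)/(-21133 - 42849) = (-89 - 506)/(-63982) = -595*(-1/63982) = 595/63982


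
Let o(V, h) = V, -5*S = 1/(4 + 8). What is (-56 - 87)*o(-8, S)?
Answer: 1144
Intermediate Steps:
S = -1/60 (S = -1/(5*(4 + 8)) = -⅕/12 = -⅕*1/12 = -1/60 ≈ -0.016667)
(-56 - 87)*o(-8, S) = (-56 - 87)*(-8) = -143*(-8) = 1144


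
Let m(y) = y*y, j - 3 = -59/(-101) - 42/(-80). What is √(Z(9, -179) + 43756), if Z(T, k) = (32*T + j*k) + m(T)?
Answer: √177046355210/2020 ≈ 208.30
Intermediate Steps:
j = 16601/4040 (j = 3 + (-59/(-101) - 42/(-80)) = 3 + (-59*(-1/101) - 42*(-1/80)) = 3 + (59/101 + 21/40) = 3 + 4481/4040 = 16601/4040 ≈ 4.1092)
m(y) = y²
Z(T, k) = T² + 32*T + 16601*k/4040 (Z(T, k) = (32*T + 16601*k/4040) + T² = T² + 32*T + 16601*k/4040)
√(Z(9, -179) + 43756) = √((9² + 32*9 + (16601/4040)*(-179)) + 43756) = √((81 + 288 - 2971579/4040) + 43756) = √(-1480819/4040 + 43756) = √(175293421/4040) = √177046355210/2020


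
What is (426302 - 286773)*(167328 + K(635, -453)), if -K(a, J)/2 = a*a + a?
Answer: -89353255368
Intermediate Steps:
K(a, J) = -2*a - 2*a² (K(a, J) = -2*(a*a + a) = -2*(a² + a) = -2*(a + a²) = -2*a - 2*a²)
(426302 - 286773)*(167328 + K(635, -453)) = (426302 - 286773)*(167328 - 2*635*(1 + 635)) = 139529*(167328 - 2*635*636) = 139529*(167328 - 807720) = 139529*(-640392) = -89353255368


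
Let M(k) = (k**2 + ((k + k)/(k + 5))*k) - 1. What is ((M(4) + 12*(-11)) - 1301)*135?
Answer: -190950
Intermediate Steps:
M(k) = -1 + k**2 + 2*k**2/(5 + k) (M(k) = (k**2 + ((2*k)/(5 + k))*k) - 1 = (k**2 + (2*k/(5 + k))*k) - 1 = (k**2 + 2*k**2/(5 + k)) - 1 = -1 + k**2 + 2*k**2/(5 + k))
((M(4) + 12*(-11)) - 1301)*135 = (((-5 + 4**3 - 1*4 + 7*4**2)/(5 + 4) + 12*(-11)) - 1301)*135 = (((-5 + 64 - 4 + 7*16)/9 - 132) - 1301)*135 = (((-5 + 64 - 4 + 112)/9 - 132) - 1301)*135 = (((1/9)*167 - 132) - 1301)*135 = ((167/9 - 132) - 1301)*135 = (-1021/9 - 1301)*135 = -12730/9*135 = -190950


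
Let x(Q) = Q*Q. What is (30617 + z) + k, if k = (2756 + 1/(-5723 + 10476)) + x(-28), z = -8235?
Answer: 123207267/4753 ≈ 25922.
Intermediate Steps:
x(Q) = Q²
k = 16825621/4753 (k = (2756 + 1/(-5723 + 10476)) + (-28)² = (2756 + 1/4753) + 784 = 13099269/4753 + 784 = 16825621/4753 ≈ 3540.0)
(30617 + z) + k = (30617 - 8235) + 16825621/4753 = 22382 + 16825621/4753 = 123207267/4753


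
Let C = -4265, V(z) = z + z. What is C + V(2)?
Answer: -4261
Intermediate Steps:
V(z) = 2*z
C + V(2) = -4265 + 2*2 = -4265 + 4 = -4261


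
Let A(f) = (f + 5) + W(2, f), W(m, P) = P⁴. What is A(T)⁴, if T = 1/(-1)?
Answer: 625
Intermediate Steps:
T = -1
A(f) = 5 + f + f⁴ (A(f) = (f + 5) + f⁴ = (5 + f) + f⁴ = 5 + f + f⁴)
A(T)⁴ = (5 - 1 + (-1)⁴)⁴ = (5 - 1 + 1)⁴ = 5⁴ = 625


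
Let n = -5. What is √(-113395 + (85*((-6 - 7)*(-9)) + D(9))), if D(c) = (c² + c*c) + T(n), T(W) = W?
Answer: 3*I*√11477 ≈ 321.39*I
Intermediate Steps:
D(c) = -5 + 2*c² (D(c) = (c² + c*c) - 5 = (c² + c²) - 5 = 2*c² - 5 = -5 + 2*c²)
√(-113395 + (85*((-6 - 7)*(-9)) + D(9))) = √(-113395 + (85*((-6 - 7)*(-9)) + (-5 + 2*9²))) = √(-113395 + (85*(-13*(-9)) + (-5 + 2*81))) = √(-113395 + (85*117 + (-5 + 162))) = √(-113395 + (9945 + 157)) = √(-113395 + 10102) = √(-103293) = 3*I*√11477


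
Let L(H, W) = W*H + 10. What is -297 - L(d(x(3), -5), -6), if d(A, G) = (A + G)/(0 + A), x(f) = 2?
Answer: -316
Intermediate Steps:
d(A, G) = (A + G)/A
L(H, W) = 10 + H*W (L(H, W) = H*W + 10 = 10 + H*W)
-297 - L(d(x(3), -5), -6) = -297 - (10 + ((2 - 5)/2)*(-6)) = -297 - (10 + ((½)*(-3))*(-6)) = -297 - (10 - 3/2*(-6)) = -297 - (10 + 9) = -297 - 1*19 = -297 - 19 = -316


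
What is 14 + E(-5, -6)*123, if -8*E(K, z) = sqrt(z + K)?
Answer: 14 - 123*I*sqrt(11)/8 ≈ 14.0 - 50.993*I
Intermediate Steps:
E(K, z) = -sqrt(K + z)/8 (E(K, z) = -sqrt(z + K)/8 = -sqrt(K + z)/8)
14 + E(-5, -6)*123 = 14 - sqrt(-5 - 6)/8*123 = 14 - I*sqrt(11)/8*123 = 14 - 123*I*sqrt(11)/8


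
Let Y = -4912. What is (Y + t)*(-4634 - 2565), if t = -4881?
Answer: 70499807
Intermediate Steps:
(Y + t)*(-4634 - 2565) = (-4912 - 4881)*(-4634 - 2565) = -9793*(-7199) = 70499807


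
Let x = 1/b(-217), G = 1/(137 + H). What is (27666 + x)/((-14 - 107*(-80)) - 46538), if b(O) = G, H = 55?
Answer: -4643/6332 ≈ -0.73326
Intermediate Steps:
G = 1/192 (G = 1/(137 + 55) = 1/192 ≈ 0.0052083)
b(O) = 1/192
x = 192 (x = 1/(1/192) = 192)
(27666 + x)/((-14 - 107*(-80)) - 46538) = (27666 + 192)/((-14 - 107*(-80)) - 46538) = 27858/((-14 + 8560) - 46538) = 27858/(8546 - 46538) = 27858/(-37992) = 27858*(-1/37992) = -4643/6332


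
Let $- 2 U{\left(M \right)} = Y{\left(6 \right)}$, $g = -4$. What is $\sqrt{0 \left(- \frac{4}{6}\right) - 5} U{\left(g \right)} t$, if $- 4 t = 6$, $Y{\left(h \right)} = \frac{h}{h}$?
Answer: $\frac{3 i \sqrt{5}}{4} \approx 1.6771 i$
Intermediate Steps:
$Y{\left(h \right)} = 1$
$t = - \frac{3}{2}$ ($t = \left(- \frac{1}{4}\right) 6 = - \frac{3}{2} \approx -1.5$)
$U{\left(M \right)} = - \frac{1}{2}$ ($U{\left(M \right)} = \left(- \frac{1}{2}\right) 1 = - \frac{1}{2}$)
$\sqrt{0 \left(- \frac{4}{6}\right) - 5} U{\left(g \right)} t = \sqrt{0 \left(- \frac{4}{6}\right) - 5} \left(- \frac{1}{2}\right) \left(- \frac{3}{2}\right) = \sqrt{0 \left(\left(-4\right) \frac{1}{6}\right) - 5} \left(- \frac{1}{2}\right) \left(- \frac{3}{2}\right) = \sqrt{0 \left(- \frac{2}{3}\right) - 5} \left(- \frac{1}{2}\right) \left(- \frac{3}{2}\right) = \sqrt{0 - 5} \left(- \frac{1}{2}\right) \left(- \frac{3}{2}\right) = \sqrt{-5} \left(- \frac{1}{2}\right) \left(- \frac{3}{2}\right) = i \sqrt{5} \left(- \frac{1}{2}\right) \left(- \frac{3}{2}\right) = - \frac{i \sqrt{5}}{2} \left(- \frac{3}{2}\right) = \frac{3 i \sqrt{5}}{4}$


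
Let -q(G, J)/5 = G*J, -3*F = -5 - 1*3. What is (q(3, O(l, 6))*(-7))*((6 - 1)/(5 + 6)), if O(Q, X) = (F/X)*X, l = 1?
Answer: 1400/11 ≈ 127.27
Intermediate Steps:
F = 8/3 (F = -(-5 - 1*3)/3 = -(-5 - 3)/3 = -⅓*(-8) = 8/3 ≈ 2.6667)
O(Q, X) = 8/3 (O(Q, X) = (8/(3*X))*X = 8/3)
q(G, J) = -5*G*J
(q(3, O(l, 6))*(-7))*((6 - 1)/(5 + 6)) = (-5*3*8/3*(-7))*((6 - 1)/(5 + 6)) = (-40*(-7))*(5/11) = 280*(5*(1/11)) = 280*(5/11) = 1400/11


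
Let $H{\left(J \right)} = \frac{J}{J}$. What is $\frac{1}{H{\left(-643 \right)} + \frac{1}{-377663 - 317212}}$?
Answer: $\frac{694875}{694874} \approx 1.0$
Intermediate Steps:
$H{\left(J \right)} = 1$
$\frac{1}{H{\left(-643 \right)} + \frac{1}{-377663 - 317212}} = \frac{1}{1 + \frac{1}{-377663 - 317212}} = \frac{1}{1 + \frac{1}{-694875}} = \frac{1}{1 - \frac{1}{694875}} = \frac{1}{\frac{694874}{694875}} = \frac{694875}{694874}$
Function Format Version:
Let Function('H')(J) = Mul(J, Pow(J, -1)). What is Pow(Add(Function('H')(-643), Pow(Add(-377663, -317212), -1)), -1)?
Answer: Rational(694875, 694874) ≈ 1.0000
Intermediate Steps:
Function('H')(J) = 1
Pow(Add(Function('H')(-643), Pow(Add(-377663, -317212), -1)), -1) = Pow(Add(1, Pow(Add(-377663, -317212), -1)), -1) = Pow(Add(1, Pow(-694875, -1)), -1) = Pow(Add(1, Rational(-1, 694875)), -1) = Pow(Rational(694874, 694875), -1) = Rational(694875, 694874)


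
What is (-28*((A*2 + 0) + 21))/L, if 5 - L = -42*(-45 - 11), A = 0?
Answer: 588/2347 ≈ 0.25053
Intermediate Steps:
L = -2347 (L = 5 - (-42)*(-45 - 11) = 5 - (-42)*(-56) = 5 - 1*2352 = 5 - 2352 = -2347)
(-28*((A*2 + 0) + 21))/L = -28*((0*2 + 0) + 21)/(-2347) = -28*((0 + 0) + 21)*(-1/2347) = -28*(0 + 21)*(-1/2347) = -28*21*(-1/2347) = -588*(-1/2347) = 588/2347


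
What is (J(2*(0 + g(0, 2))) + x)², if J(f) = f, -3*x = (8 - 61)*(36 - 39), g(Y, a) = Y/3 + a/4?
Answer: 2704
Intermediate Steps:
g(Y, a) = Y/3 + a/4 (g(Y, a) = Y*(⅓) + a*(¼) = Y/3 + a/4)
x = -53 (x = -(8 - 61)*(36 - 39)/3 = -(-53)*(-3)/3 = -⅓*159 = -53)
(J(2*(0 + g(0, 2))) + x)² = (2*(0 + ((⅓)*0 + (¼)*2)) - 53)² = (2*(0 + (0 + ½)) - 53)² = (2*(0 + ½) - 53)² = (2*(½) - 53)² = (1 - 53)² = (-52)² = 2704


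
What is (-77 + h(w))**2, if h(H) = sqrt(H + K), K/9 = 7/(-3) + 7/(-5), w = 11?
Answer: (385 - I*sqrt(565))**2/25 ≈ 5906.4 - 732.11*I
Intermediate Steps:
K = -168/5 (K = 9*(7/(-3) + 7/(-5)) = 9*(7*(-1/3) + 7*(-1/5)) = 9*(-7/3 - 7/5) = 9*(-56/15) = -168/5 ≈ -33.600)
h(H) = sqrt(-168/5 + H) (h(H) = sqrt(H - 168/5) = sqrt(-168/5 + H))
(-77 + h(w))**2 = (-77 + sqrt(-840 + 25*11)/5)**2 = (-77 + sqrt(-840 + 275)/5)**2 = (-77 + sqrt(-565)/5)**2 = (-77 + (I*sqrt(565))/5)**2 = (-77 + I*sqrt(565)/5)**2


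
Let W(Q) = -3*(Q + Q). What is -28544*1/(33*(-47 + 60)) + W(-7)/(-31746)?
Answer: -1056149/15873 ≈ -66.537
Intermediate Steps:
W(Q) = -6*Q
-28544*1/(33*(-47 + 60)) + W(-7)/(-31746) = -28544*1/(33*(-47 + 60)) - 6*(-7)/(-31746) = -28544/(33*13) + 42*(-1/31746) = -28544/429 - 7/5291 = -1056149/15873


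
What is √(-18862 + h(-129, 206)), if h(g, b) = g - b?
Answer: 9*I*√237 ≈ 138.55*I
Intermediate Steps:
√(-18862 + h(-129, 206)) = √(-18862 + (-129 - 1*206)) = √(-18862 + (-129 - 206)) = √(-18862 - 335) = √(-19197) = 9*I*√237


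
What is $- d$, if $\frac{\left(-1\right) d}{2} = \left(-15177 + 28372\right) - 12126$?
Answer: $2138$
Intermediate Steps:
$d = -2138$ ($d = - 2 \left(\left(-15177 + 28372\right) - 12126\right) = - 2 \left(13195 - 12126\right) = \left(-2\right) 1069 = -2138$)
$- d = \left(-1\right) \left(-2138\right) = 2138$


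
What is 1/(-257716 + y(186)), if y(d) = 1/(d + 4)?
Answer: -190/48966039 ≈ -3.8802e-6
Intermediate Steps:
y(d) = 1/(4 + d)
1/(-257716 + y(186)) = 1/(-257716 + 1/(4 + 186)) = 1/(-257716 + 1/190) = 1/(-48966039/190) = -190/48966039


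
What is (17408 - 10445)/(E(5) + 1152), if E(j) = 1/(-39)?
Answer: 271557/44927 ≈ 6.0444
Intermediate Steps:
E(j) = -1/39
(17408 - 10445)/(E(5) + 1152) = (17408 - 10445)/(-1/39 + 1152) = 6963/(44927/39) = 6963*(39/44927) = 271557/44927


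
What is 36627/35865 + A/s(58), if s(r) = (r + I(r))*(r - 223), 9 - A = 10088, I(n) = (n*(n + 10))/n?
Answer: 24954637/16569630 ≈ 1.5060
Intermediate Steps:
I(n) = 10 + n (I(n) = (n*(10 + n))/n = 10 + n)
A = -10079 (A = 9 - 1*10088 = 9 - 10088 = -10079)
s(r) = (-223 + r)*(10 + 2*r) (s(r) = (r + (10 + r))*(r - 223) = (10 + 2*r)*(-223 + r) = (-223 + r)*(10 + 2*r))
36627/35865 + A/s(58) = 36627/35865 - 10079/(-2230 - 436*58 + 2*58²) = 36627*(1/35865) - 10079/(-2230 - 25288 + 2*3364) = 12209/11955 - 10079/(-2230 - 25288 + 6728) = 12209/11955 - 10079/(-20790) = 12209/11955 - 10079*(-1/20790) = 12209/11955 + 10079/20790 = 24954637/16569630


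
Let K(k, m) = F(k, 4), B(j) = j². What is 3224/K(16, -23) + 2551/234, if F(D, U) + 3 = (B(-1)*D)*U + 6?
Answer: 925333/15678 ≈ 59.021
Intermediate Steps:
F(D, U) = 3 + D*U (F(D, U) = -3 + (((-1)²*D)*U + 6) = -3 + ((1*D)*U + 6) = -3 + (D*U + 6) = -3 + (6 + D*U) = 3 + D*U)
K(k, m) = 3 + 4*k (K(k, m) = 3 + k*4 = 3 + 4*k)
3224/K(16, -23) + 2551/234 = 3224/(3 + 4*16) + 2551/234 = 3224/(3 + 64) + 2551*(1/234) = 3224/67 + 2551/234 = 925333/15678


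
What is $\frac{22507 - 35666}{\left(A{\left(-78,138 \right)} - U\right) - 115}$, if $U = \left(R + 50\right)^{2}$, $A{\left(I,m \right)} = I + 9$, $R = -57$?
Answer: $\frac{13159}{233} \approx 56.476$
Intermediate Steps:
$A{\left(I,m \right)} = 9 + I$
$U = 49$ ($U = \left(-57 + 50\right)^{2} = \left(-7\right)^{2} = 49$)
$\frac{22507 - 35666}{\left(A{\left(-78,138 \right)} - U\right) - 115} = \frac{22507 - 35666}{\left(\left(9 - 78\right) - 49\right) - 115} = - \frac{13159}{\left(-69 - 49\right) - 115} = - \frac{13159}{-118 - 115} = - \frac{13159}{-233} = \left(-13159\right) \left(- \frac{1}{233}\right) = \frac{13159}{233}$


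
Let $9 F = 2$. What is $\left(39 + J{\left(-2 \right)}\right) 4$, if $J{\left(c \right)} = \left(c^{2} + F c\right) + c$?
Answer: $\frac{1460}{9} \approx 162.22$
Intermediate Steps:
$F = \frac{2}{9}$ ($F = \frac{1}{9} \cdot 2 = \frac{2}{9} \approx 0.22222$)
$J{\left(c \right)} = c^{2} + \frac{11 c}{9}$ ($J{\left(c \right)} = \left(c^{2} + \frac{2 c}{9}\right) + c = c^{2} + \frac{11 c}{9}$)
$\left(39 + J{\left(-2 \right)}\right) 4 = \left(39 + \frac{1}{9} \left(-2\right) \left(11 + 9 \left(-2\right)\right)\right) 4 = \left(39 + \frac{1}{9} \left(-2\right) \left(11 - 18\right)\right) 4 = \left(39 + \frac{1}{9} \left(-2\right) \left(-7\right)\right) 4 = \left(39 + \frac{14}{9}\right) 4 = \frac{365}{9} \cdot 4 = \frac{1460}{9}$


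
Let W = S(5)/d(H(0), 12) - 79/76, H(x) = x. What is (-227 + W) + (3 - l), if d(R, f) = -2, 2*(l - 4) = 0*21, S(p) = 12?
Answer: -17863/76 ≈ -235.04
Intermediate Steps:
l = 4 (l = 4 + (0*21)/2 = 4 + (½)*0 = 4 + 0 = 4)
W = -535/76 (W = 12/(-2) - 79/76 = 12*(-½) - 79*1/76 = -6 - 79/76 = -535/76 ≈ -7.0395)
(-227 + W) + (3 - l) = (-227 - 535/76) + (3 - 1*4) = -17787/76 + (3 - 4) = -17787/76 - 1 = -17863/76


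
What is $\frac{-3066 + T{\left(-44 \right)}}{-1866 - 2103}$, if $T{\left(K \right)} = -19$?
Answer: $\frac{3085}{3969} \approx 0.77727$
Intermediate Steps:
$\frac{-3066 + T{\left(-44 \right)}}{-1866 - 2103} = \frac{-3066 - 19}{-1866 - 2103} = - \frac{3085}{-3969} = \left(-3085\right) \left(- \frac{1}{3969}\right) = \frac{3085}{3969}$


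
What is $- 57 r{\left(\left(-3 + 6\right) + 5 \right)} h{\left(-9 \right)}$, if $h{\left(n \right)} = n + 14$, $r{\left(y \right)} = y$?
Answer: $-2280$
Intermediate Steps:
$h{\left(n \right)} = 14 + n$
$- 57 r{\left(\left(-3 + 6\right) + 5 \right)} h{\left(-9 \right)} = - 57 \left(\left(-3 + 6\right) + 5\right) \left(14 - 9\right) = - 57 \left(3 + 5\right) 5 = \left(-57\right) 8 \cdot 5 = \left(-456\right) 5 = -2280$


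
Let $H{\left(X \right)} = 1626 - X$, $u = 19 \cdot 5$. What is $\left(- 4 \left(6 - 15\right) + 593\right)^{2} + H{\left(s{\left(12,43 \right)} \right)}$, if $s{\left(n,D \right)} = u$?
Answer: $397172$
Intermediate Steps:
$u = 95$
$s{\left(n,D \right)} = 95$
$\left(- 4 \left(6 - 15\right) + 593\right)^{2} + H{\left(s{\left(12,43 \right)} \right)} = \left(- 4 \left(6 - 15\right) + 593\right)^{2} + \left(1626 - 95\right) = \left(\left(-4\right) \left(-9\right) + 593\right)^{2} + \left(1626 - 95\right) = \left(36 + 593\right)^{2} + 1531 = 629^{2} + 1531 = 395641 + 1531 = 397172$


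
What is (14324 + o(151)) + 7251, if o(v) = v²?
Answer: 44376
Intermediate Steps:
(14324 + o(151)) + 7251 = (14324 + 151²) + 7251 = (14324 + 22801) + 7251 = 37125 + 7251 = 44376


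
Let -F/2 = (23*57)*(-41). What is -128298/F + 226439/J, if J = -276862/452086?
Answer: -917083724933282/2480268227 ≈ -3.6975e+5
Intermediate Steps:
J = -138431/226043 (J = -276862*1/452086 = -138431/226043 ≈ -0.61241)
F = 107502 (F = -2*23*57*(-41) = -2622*(-41) = -2*(-53751) = 107502)
-128298/F + 226439/J = -128298/107502 + 226439/(-138431/226043) = -128298*1/107502 + 226439*(-226043/138431) = -21383/17917 - 51184950877/138431 = -917083724933282/2480268227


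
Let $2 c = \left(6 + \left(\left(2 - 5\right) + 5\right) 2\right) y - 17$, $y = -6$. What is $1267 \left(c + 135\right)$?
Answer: $\frac{244531}{2} \approx 1.2227 \cdot 10^{5}$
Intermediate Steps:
$c = - \frac{77}{2}$ ($c = \frac{\left(6 + \left(\left(2 - 5\right) + 5\right) 2\right) \left(-6\right) - 17}{2} = \frac{\left(6 + \left(-3 + 5\right) 2\right) \left(-6\right) - 17}{2} = \frac{\left(6 + 2 \cdot 2\right) \left(-6\right) - 17}{2} = \frac{\left(6 + 4\right) \left(-6\right) - 17}{2} = \frac{10 \left(-6\right) - 17}{2} = \frac{-60 - 17}{2} = \frac{1}{2} \left(-77\right) = - \frac{77}{2} \approx -38.5$)
$1267 \left(c + 135\right) = 1267 \left(- \frac{77}{2} + 135\right) = 1267 \cdot \frac{193}{2} = \frac{244531}{2}$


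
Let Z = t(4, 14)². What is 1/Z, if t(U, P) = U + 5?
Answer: 1/81 ≈ 0.012346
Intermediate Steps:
t(U, P) = 5 + U
Z = 81 (Z = (5 + 4)² = 9² = 81)
1/Z = 1/81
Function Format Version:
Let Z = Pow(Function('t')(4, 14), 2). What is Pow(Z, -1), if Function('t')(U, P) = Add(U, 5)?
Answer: Rational(1, 81) ≈ 0.012346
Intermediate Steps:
Function('t')(U, P) = Add(5, U)
Z = 81 (Z = Pow(Add(5, 4), 2) = Pow(9, 2) = 81)
Pow(Z, -1) = Pow(81, -1) = Rational(1, 81)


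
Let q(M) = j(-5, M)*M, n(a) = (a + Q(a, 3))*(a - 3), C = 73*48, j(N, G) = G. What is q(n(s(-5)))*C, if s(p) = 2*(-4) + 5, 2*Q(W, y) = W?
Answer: 2554416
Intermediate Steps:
Q(W, y) = W/2
C = 3504
s(p) = -3 (s(p) = -8 + 5 = -3)
n(a) = 3*a*(-3 + a)/2 (n(a) = (a + a/2)*(a - 3) = (3*a/2)*(-3 + a) = 3*a*(-3 + a)/2)
q(M) = M² (q(M) = M*M = M²)
q(n(s(-5)))*C = ((3/2)*(-3)*(-3 - 3))²*3504 = ((3/2)*(-3)*(-6))²*3504 = 27²*3504 = 729*3504 = 2554416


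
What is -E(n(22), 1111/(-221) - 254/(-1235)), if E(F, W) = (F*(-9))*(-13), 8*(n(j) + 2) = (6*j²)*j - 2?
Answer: -3736395/4 ≈ -9.3410e+5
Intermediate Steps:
n(j) = -9/4 + 3*j³/4 (n(j) = -2 + ((6*j²)*j - 2)/8 = -2 + (6*j³ - 2)/8 = -2 + (-2 + 6*j³)/8 = -2 + (-¼ + 3*j³/4) = -9/4 + 3*j³/4)
E(F, W) = 117*F (E(F, W) = -9*F*(-13) = 117*F)
-E(n(22), 1111/(-221) - 254/(-1235)) = -117*(-9/4 + (¾)*22³) = -117*(-9/4 + (¾)*10648) = -117*(-9/4 + 7986) = -117*31935/4 = -1*3736395/4 = -3736395/4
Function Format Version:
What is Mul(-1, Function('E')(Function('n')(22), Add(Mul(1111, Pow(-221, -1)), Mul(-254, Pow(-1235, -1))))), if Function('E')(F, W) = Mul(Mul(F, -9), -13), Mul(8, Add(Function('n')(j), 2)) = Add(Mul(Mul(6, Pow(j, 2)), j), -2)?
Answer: Rational(-3736395, 4) ≈ -9.3410e+5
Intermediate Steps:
Function('n')(j) = Add(Rational(-9, 4), Mul(Rational(3, 4), Pow(j, 3))) (Function('n')(j) = Add(-2, Mul(Rational(1, 8), Add(Mul(Mul(6, Pow(j, 2)), j), -2))) = Add(-2, Mul(Rational(1, 8), Add(Mul(6, Pow(j, 3)), -2))) = Add(-2, Mul(Rational(1, 8), Add(-2, Mul(6, Pow(j, 3))))) = Add(-2, Add(Rational(-1, 4), Mul(Rational(3, 4), Pow(j, 3)))) = Add(Rational(-9, 4), Mul(Rational(3, 4), Pow(j, 3))))
Function('E')(F, W) = Mul(117, F) (Function('E')(F, W) = Mul(Mul(-9, F), -13) = Mul(117, F))
Mul(-1, Function('E')(Function('n')(22), Add(Mul(1111, Pow(-221, -1)), Mul(-254, Pow(-1235, -1))))) = Mul(-1, Mul(117, Add(Rational(-9, 4), Mul(Rational(3, 4), Pow(22, 3))))) = Mul(-1, Mul(117, Add(Rational(-9, 4), Mul(Rational(3, 4), 10648)))) = Mul(-1, Mul(117, Add(Rational(-9, 4), 7986))) = Mul(-1, Mul(117, Rational(31935, 4))) = Mul(-1, Rational(3736395, 4)) = Rational(-3736395, 4)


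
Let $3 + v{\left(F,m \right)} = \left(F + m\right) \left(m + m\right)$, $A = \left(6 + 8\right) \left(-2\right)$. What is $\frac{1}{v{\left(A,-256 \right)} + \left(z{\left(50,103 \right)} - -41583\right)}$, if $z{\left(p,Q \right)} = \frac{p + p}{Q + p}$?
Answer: $\frac{153}{28609264} \approx 5.3479 \cdot 10^{-6}$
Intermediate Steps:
$A = -28$ ($A = 14 \left(-2\right) = -28$)
$v{\left(F,m \right)} = -3 + 2 m \left(F + m\right)$ ($v{\left(F,m \right)} = -3 + \left(F + m\right) \left(m + m\right) = -3 + \left(F + m\right) 2 m = -3 + 2 m \left(F + m\right)$)
$z{\left(p,Q \right)} = \frac{2 p}{Q + p}$
$\frac{1}{v{\left(A,-256 \right)} + \left(z{\left(50,103 \right)} - -41583\right)} = \frac{1}{\left(-3 + 2 \left(-256\right)^{2} + 2 \left(-28\right) \left(-256\right)\right) + \left(2 \cdot 50 \frac{1}{103 + 50} - -41583\right)} = \frac{1}{\left(-3 + 2 \cdot 65536 + 14336\right) + \left(2 \cdot 50 \cdot \frac{1}{153} + 41583\right)} = \frac{1}{\left(-3 + 131072 + 14336\right) + \left(2 \cdot 50 \cdot \frac{1}{153} + 41583\right)} = \frac{1}{145405 + \left(\frac{100}{153} + 41583\right)} = \frac{1}{145405 + \frac{6362299}{153}} = \frac{1}{\frac{28609264}{153}} = \frac{153}{28609264}$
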